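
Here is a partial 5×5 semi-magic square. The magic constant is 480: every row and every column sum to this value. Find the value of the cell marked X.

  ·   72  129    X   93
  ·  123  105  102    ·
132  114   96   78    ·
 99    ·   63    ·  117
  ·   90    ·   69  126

111

Row 3: 132 + 114 + 96 + 78 + ? = 480, so (3,5) = 60.
Column 2: 72 + 123 + 114 + 90 + ? = 480, so (4,2) = 81.
Column 3 needs 480; the known cells sum to 393, so (5,3) = 87.
Column 5 must total 480; the given cells sum to 396, so (2,5) = 84.
Row 2: 123 + 105 + 102 + 84 + ? = 480, so (2,1) = 66.
Row 4: 99 + 81 + 63 + 117 + ? = 480, so (4,4) = 120.
Using row 5: 90 + 87 + 69 + 126 + ? → (5,1) = 480 − 372 = 108.
From column 1, 480 − (66 + 132 + 99 + 108) gives (1,1) = 75.
Column 4 must total 480; the given cells sum to 369, so (1,4) = 111.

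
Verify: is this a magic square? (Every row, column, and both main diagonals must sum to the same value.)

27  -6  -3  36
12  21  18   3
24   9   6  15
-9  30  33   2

No — main diagonal sums to 56 but column 2 sums to 54.

Row 1: 27 + (-6) + (-3) + 36 = 54.
Row 2: 12 + 21 + 18 + 3 = 54.
Row 3: 24 + 9 + 6 + 15 = 54.
Row 4: -9 + 30 + 33 + 2 = 56.
Column 1: 27 + 12 + 24 + (-9) = 54.
Column 2: -6 + 21 + 9 + 30 = 54.
Column 3: -3 + 18 + 6 + 33 = 54.
Column 4: 36 + 3 + 15 + 2 = 56.
Main diagonal: 27 + 21 + 6 + 2 = 56.
Anti-diagonal: 36 + 18 + 9 + (-9) = 54.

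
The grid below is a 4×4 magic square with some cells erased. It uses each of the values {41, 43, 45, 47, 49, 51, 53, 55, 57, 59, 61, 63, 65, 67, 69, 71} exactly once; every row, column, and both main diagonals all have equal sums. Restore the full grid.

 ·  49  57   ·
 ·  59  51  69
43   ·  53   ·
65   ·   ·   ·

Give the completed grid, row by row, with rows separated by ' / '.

71 49 57 47 / 45 59 51 69 / 43 61 53 67 / 65 55 63 41

The 16 entries sum to 896, so each line sums to 896/4 = 224.
Row 2: 59 + 51 + 69 + ? = 224, so (2,1) = 45.
Column 1: 45 + 43 + 65 + ? = 224, so (1,1) = 71.
Column 3 must total 224; the given cells sum to 161, so (4,3) = 63.
The remaining cell in main diagonal is (4,4) = 224 − 183 = 41.
Row 1 must total 224; the given cells sum to 177, so (1,4) = 47.
Using row 4: 65 + 63 + 41 + ? → (4,2) = 224 − 169 = 55.
Column 2 must total 224; the given cells sum to 163, so (3,2) = 61.
Using column 4: 47 + 69 + 41 + ? → (3,4) = 224 − 157 = 67.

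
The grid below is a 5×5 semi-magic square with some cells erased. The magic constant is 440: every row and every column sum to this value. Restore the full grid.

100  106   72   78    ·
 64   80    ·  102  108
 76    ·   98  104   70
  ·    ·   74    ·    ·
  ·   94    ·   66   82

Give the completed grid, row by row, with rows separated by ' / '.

Row 1 needs 440; the known cells sum to 356, so (1,5) = 84.
From row 2, 440 − (64 + 80 + 102 + 108) gives (2,3) = 86.
Using row 3: 76 + 98 + 104 + 70 + ? → (3,2) = 440 − 348 = 92.
Column 2 must total 440; the given cells sum to 372, so (4,2) = 68.
From column 3, 440 − (72 + 86 + 98 + 74) gives (5,3) = 110.
From column 4, 440 − (78 + 102 + 104 + 66) gives (4,4) = 90.
Column 5 must total 440; the given cells sum to 344, so (4,5) = 96.
The remaining cell in row 4 is (4,1) = 440 − 328 = 112.
The remaining cell in row 5 is (5,1) = 440 − 352 = 88.

100 106 72 78 84 / 64 80 86 102 108 / 76 92 98 104 70 / 112 68 74 90 96 / 88 94 110 66 82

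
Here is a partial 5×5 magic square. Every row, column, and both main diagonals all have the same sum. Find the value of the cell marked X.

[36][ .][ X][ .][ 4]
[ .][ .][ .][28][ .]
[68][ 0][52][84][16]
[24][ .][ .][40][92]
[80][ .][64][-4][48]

20

Row 3 is complete and sums to 220; that is the magic constant.
Row 5 must total 220; the given cells sum to 188, so (5,2) = 32.
Column 1: 36 + 68 + 24 + 80 + ? = 220, so (2,1) = 12.
From column 4, 220 − (28 + 84 + 40 + (-4)) gives (1,4) = 72.
Column 5 needs 220; the known cells sum to 160, so (2,5) = 60.
Using main diagonal: 36 + 52 + 40 + 48 + ? → (2,2) = 220 − 176 = 44.
Anti-diagonal must total 220; the given cells sum to 164, so (4,2) = 56.
Row 2: 12 + 44 + 28 + 60 + ? = 220, so (2,3) = 76.
Using row 4: 24 + 56 + 40 + 92 + ? → (4,3) = 220 − 212 = 8.
Column 2 needs 220; the known cells sum to 132, so (1,2) = 88.
From column 3, 220 − (76 + 52 + 8 + 64) gives (1,3) = 20.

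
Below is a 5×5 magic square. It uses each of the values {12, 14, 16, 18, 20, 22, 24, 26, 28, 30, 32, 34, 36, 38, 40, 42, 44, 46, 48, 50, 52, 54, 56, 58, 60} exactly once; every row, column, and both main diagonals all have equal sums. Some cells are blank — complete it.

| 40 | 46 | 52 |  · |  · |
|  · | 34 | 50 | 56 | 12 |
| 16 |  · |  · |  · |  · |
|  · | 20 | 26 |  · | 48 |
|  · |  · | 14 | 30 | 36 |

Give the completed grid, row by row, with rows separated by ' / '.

The 25 entries sum to 900, so each line sums to 900/5 = 180.
The remaining cell in row 2 is (2,1) = 180 − 152 = 28.
Column 3: 52 + 50 + 26 + 14 + ? = 180, so (3,3) = 38.
Using main diagonal: 40 + 34 + 38 + 36 + ? → (4,4) = 180 − 148 = 32.
From row 4, 180 − (20 + 26 + 32 + 48) gives (4,1) = 54.
Column 1 must total 180; the given cells sum to 138, so (5,1) = 42.
Using anti-diagonal: 56 + 38 + 20 + 42 + ? → (1,5) = 180 − 156 = 24.
From row 1, 180 − (40 + 46 + 52 + 24) gives (1,4) = 18.
The remaining cell in row 5 is (5,2) = 180 − 122 = 58.
Using column 2: 46 + 34 + 20 + 58 + ? → (3,2) = 180 − 158 = 22.
The remaining cell in column 4 is (3,4) = 180 − 136 = 44.
Using column 5: 24 + 12 + 48 + 36 + ? → (3,5) = 180 − 120 = 60.

40 46 52 18 24 / 28 34 50 56 12 / 16 22 38 44 60 / 54 20 26 32 48 / 42 58 14 30 36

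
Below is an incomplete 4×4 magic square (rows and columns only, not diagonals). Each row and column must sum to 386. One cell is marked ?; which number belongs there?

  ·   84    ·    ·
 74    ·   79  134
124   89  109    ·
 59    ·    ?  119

From row 2, 386 − (74 + 79 + 134) gives (2,2) = 99.
Using row 3: 124 + 89 + 109 + ? → (3,4) = 386 − 322 = 64.
Column 1: 74 + 124 + 59 + ? = 386, so (1,1) = 129.
Column 2: 84 + 99 + 89 + ? = 386, so (4,2) = 114.
Column 4: 134 + 64 + 119 + ? = 386, so (1,4) = 69.
Row 1 must total 386; the given cells sum to 282, so (1,3) = 104.
Row 4 needs 386; the known cells sum to 292, so (4,3) = 94.

94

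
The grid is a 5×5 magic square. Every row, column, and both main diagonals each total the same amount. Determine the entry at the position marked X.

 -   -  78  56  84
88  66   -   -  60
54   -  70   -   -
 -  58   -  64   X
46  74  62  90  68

Row 5 is complete and sums to 340; that is the magic constant.
Main diagonal needs 340; the known cells sum to 268, so (1,1) = 72.
From anti-diagonal, 340 − (84 + 70 + 58 + 46) gives (2,4) = 82.
From row 1, 340 − (72 + 78 + 56 + 84) gives (1,2) = 50.
The remaining cell in row 2 is (2,3) = 340 − 296 = 44.
Column 1 must total 340; the given cells sum to 260, so (4,1) = 80.
Column 2 needs 340; the known cells sum to 248, so (3,2) = 92.
Column 3: 78 + 44 + 70 + 62 + ? = 340, so (4,3) = 86.
Column 4 must total 340; the given cells sum to 292, so (3,4) = 48.
Using row 3: 54 + 92 + 70 + 48 + ? → (3,5) = 340 − 264 = 76.
From row 4, 340 − (80 + 58 + 86 + 64) gives (4,5) = 52.

52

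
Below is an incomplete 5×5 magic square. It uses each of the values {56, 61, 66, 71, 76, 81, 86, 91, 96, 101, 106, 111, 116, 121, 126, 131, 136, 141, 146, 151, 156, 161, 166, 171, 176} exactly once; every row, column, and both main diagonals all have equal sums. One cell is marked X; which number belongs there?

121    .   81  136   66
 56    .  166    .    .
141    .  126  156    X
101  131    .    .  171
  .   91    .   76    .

The 25 entries sum to 2900, so each line sums to 2900/5 = 580.
Row 1 needs 580; the known cells sum to 404, so (1,2) = 176.
Using column 1: 121 + 56 + 141 + 101 + ? → (5,1) = 580 − 419 = 161.
Anti-diagonal: 66 + 126 + 131 + 161 + ? = 580, so (2,4) = 96.
Column 4 needs 580; the known cells sum to 464, so (4,4) = 116.
Row 4: 101 + 131 + 116 + 171 + ? = 580, so (4,3) = 61.
Column 3 must total 580; the given cells sum to 434, so (5,3) = 146.
Row 5 must total 580; the given cells sum to 474, so (5,5) = 106.
From main diagonal, 580 − (121 + 126 + 116 + 106) gives (2,2) = 111.
Row 2: 56 + 111 + 166 + 96 + ? = 580, so (2,5) = 151.
The remaining cell in column 2 is (3,2) = 580 − 509 = 71.
Using column 5: 66 + 151 + 171 + 106 + ? → (3,5) = 580 − 494 = 86.

86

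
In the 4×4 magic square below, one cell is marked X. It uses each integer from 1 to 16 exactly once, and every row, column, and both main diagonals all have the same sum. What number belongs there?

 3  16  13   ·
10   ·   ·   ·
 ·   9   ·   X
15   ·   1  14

7

The entries are 1 through 16, which sum to 136, so each line sums to 136/4 = 34.
From row 1, 34 − (3 + 16 + 13) gives (1,4) = 2.
Row 4 needs 34; the known cells sum to 30, so (4,2) = 4.
Using column 1: 3 + 10 + 15 + ? → (3,1) = 34 − 28 = 6.
Column 2 needs 34; the known cells sum to 29, so (2,2) = 5.
Using main diagonal: 3 + 5 + 14 + ? → (3,3) = 34 − 22 = 12.
Anti-diagonal: 2 + 9 + 15 + ? = 34, so (2,3) = 8.
The remaining cell in row 2 is (2,4) = 34 − 23 = 11.
Row 3 must total 34; the given cells sum to 27, so (3,4) = 7.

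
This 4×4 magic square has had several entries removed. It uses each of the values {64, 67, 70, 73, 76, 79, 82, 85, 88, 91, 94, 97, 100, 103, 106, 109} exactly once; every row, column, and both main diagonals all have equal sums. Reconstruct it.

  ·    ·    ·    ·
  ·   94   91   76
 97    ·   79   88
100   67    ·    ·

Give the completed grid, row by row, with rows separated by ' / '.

64 103 106 73 / 85 94 91 76 / 97 82 79 88 / 100 67 70 109

The 16 entries sum to 1384, so each line sums to 1384/4 = 346.
Row 2 must total 346; the given cells sum to 261, so (2,1) = 85.
Row 3 must total 346; the given cells sum to 264, so (3,2) = 82.
Column 1: 85 + 97 + 100 + ? = 346, so (1,1) = 64.
Column 2 needs 346; the known cells sum to 243, so (1,2) = 103.
Using main diagonal: 64 + 94 + 79 + ? → (4,4) = 346 − 237 = 109.
The remaining cell in anti-diagonal is (1,4) = 346 − 273 = 73.
Row 1 needs 346; the known cells sum to 240, so (1,3) = 106.
Row 4 needs 346; the known cells sum to 276, so (4,3) = 70.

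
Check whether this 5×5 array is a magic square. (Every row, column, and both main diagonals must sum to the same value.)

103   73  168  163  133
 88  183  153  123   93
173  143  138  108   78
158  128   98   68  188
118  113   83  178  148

Row 1: 103 + 73 + 168 + 163 + 133 = 640.
Row 2: 88 + 183 + 153 + 123 + 93 = 640.
Row 3: 173 + 143 + 138 + 108 + 78 = 640.
Row 4: 158 + 128 + 98 + 68 + 188 = 640.
Row 5: 118 + 113 + 83 + 178 + 148 = 640.
Column 1: 103 + 88 + 173 + 158 + 118 = 640.
Column 2: 73 + 183 + 143 + 128 + 113 = 640.
Column 3: 168 + 153 + 138 + 98 + 83 = 640.
Column 4: 163 + 123 + 108 + 68 + 178 = 640.
Column 5: 133 + 93 + 78 + 188 + 148 = 640.
Main diagonal: 103 + 183 + 138 + 68 + 148 = 640.
Anti-diagonal: 133 + 123 + 138 + 128 + 118 = 640.
All lines sum to 640.

Yes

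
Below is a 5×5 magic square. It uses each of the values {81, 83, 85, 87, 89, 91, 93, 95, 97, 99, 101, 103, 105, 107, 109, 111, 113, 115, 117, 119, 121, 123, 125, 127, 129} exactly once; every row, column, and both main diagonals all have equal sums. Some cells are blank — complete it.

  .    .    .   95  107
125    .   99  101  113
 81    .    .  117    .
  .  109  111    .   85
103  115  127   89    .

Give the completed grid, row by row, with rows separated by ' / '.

The 25 entries sum to 2625, so each line sums to 2625/5 = 525.
Row 2 needs 525; the known cells sum to 438, so (2,2) = 87.
Row 5: 103 + 115 + 127 + 89 + ? = 525, so (5,5) = 91.
The remaining cell in column 4 is (4,4) = 525 − 402 = 123.
From column 5, 525 − (107 + 113 + 85 + 91) gives (3,5) = 129.
Anti-diagonal: 107 + 101 + 109 + 103 + ? = 525, so (3,3) = 105.
Row 3 needs 525; the known cells sum to 432, so (3,2) = 93.
Row 4 needs 525; the known cells sum to 428, so (4,1) = 97.
Using column 1: 125 + 81 + 97 + 103 + ? → (1,1) = 525 − 406 = 119.
From column 2, 525 − (87 + 93 + 109 + 115) gives (1,2) = 121.
The remaining cell in column 3 is (1,3) = 525 − 442 = 83.

119 121 83 95 107 / 125 87 99 101 113 / 81 93 105 117 129 / 97 109 111 123 85 / 103 115 127 89 91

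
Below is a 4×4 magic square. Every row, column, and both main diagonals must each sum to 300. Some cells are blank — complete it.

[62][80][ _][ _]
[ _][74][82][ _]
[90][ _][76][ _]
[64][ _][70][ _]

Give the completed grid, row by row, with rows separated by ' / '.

62 80 72 86 / 84 74 82 60 / 90 68 76 66 / 64 78 70 88

Column 1: 62 + 90 + 64 + ? = 300, so (2,1) = 84.
Column 3: 82 + 76 + 70 + ? = 300, so (1,3) = 72.
Using main diagonal: 62 + 74 + 76 + ? → (4,4) = 300 − 212 = 88.
From row 1, 300 − (62 + 80 + 72) gives (1,4) = 86.
From row 2, 300 − (84 + 74 + 82) gives (2,4) = 60.
From row 4, 300 − (64 + 70 + 88) gives (4,2) = 78.
From column 2, 300 − (80 + 74 + 78) gives (3,2) = 68.
Column 4 must total 300; the given cells sum to 234, so (3,4) = 66.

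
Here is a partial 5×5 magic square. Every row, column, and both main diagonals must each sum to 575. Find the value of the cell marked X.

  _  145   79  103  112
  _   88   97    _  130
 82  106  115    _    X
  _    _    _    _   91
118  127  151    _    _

148

Row 1 must total 575; the given cells sum to 439, so (1,1) = 136.
The remaining cell in column 2 is (4,2) = 575 − 466 = 109.
Column 3: 79 + 97 + 115 + 151 + ? = 575, so (4,3) = 133.
The remaining cell in anti-diagonal is (2,4) = 575 − 454 = 121.
Row 2: 88 + 97 + 121 + 130 + ? = 575, so (2,1) = 139.
The remaining cell in column 1 is (4,1) = 575 − 475 = 100.
The remaining cell in row 4 is (4,4) = 575 − 433 = 142.
From main diagonal, 575 − (136 + 88 + 115 + 142) gives (5,5) = 94.
Row 5 must total 575; the given cells sum to 490, so (5,4) = 85.
The remaining cell in column 4 is (3,4) = 575 − 451 = 124.
Column 5 must total 575; the given cells sum to 427, so (3,5) = 148.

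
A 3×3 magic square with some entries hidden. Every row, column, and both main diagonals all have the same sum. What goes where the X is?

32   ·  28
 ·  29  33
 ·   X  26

31

Column 3 is complete and sums to 87; that is the magic constant.
The remaining cell in row 1 is (1,2) = 87 − 60 = 27.
Using row 2: 29 + 33 + ? → (2,1) = 87 − 62 = 25.
Column 1: 32 + 25 + ? = 87, so (3,1) = 30.
From column 2, 87 − (27 + 29) gives (3,2) = 31.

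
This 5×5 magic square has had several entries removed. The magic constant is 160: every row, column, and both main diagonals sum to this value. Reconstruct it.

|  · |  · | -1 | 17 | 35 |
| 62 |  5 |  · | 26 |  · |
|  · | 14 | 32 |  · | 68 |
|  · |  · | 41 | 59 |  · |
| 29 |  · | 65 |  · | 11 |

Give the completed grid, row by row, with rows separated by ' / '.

53 56 -1 17 35 / 62 5 23 26 44 / -4 14 32 50 68 / 20 38 41 59 2 / 29 47 65 8 11

Using column 3: -1 + 32 + 41 + 65 + ? → (2,3) = 160 − 137 = 23.
Main diagonal must total 160; the given cells sum to 107, so (1,1) = 53.
Anti-diagonal needs 160; the known cells sum to 122, so (4,2) = 38.
Row 1 needs 160; the known cells sum to 104, so (1,2) = 56.
The remaining cell in row 2 is (2,5) = 160 − 116 = 44.
Column 2 must total 160; the given cells sum to 113, so (5,2) = 47.
Column 5 needs 160; the known cells sum to 158, so (4,5) = 2.
From row 4, 160 − (38 + 41 + 59 + 2) gives (4,1) = 20.
Row 5: 29 + 47 + 65 + 11 + ? = 160, so (5,4) = 8.
Using column 1: 53 + 62 + 20 + 29 + ? → (3,1) = 160 − 164 = -4.
From column 4, 160 − (17 + 26 + 59 + 8) gives (3,4) = 50.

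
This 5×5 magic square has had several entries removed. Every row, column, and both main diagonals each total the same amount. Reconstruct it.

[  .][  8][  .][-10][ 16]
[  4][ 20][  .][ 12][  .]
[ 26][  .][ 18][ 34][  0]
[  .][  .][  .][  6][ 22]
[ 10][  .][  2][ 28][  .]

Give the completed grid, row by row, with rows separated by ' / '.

32 8 24 -10 16 / 4 20 -4 12 38 / 26 -8 18 34 0 / -2 14 30 6 22 / 10 36 2 28 -6

Column 4 is already complete: -10 + 12 + 34 + 6 + 28 = 70, so that is the magic constant.
Row 3 must total 70; the given cells sum to 78, so (3,2) = -8.
Anti-diagonal must total 70; the given cells sum to 56, so (4,2) = 14.
The remaining cell in column 2 is (5,2) = 70 − 34 = 36.
Row 5: 10 + 36 + 2 + 28 + ? = 70, so (5,5) = -6.
Using column 5: 16 + 0 + 22 + (-6) + ? → (2,5) = 70 − 32 = 38.
Main diagonal: 20 + 18 + 6 + (-6) + ? = 70, so (1,1) = 32.
From row 1, 70 − (32 + 8 + (-10) + 16) gives (1,3) = 24.
Row 2 must total 70; the given cells sum to 74, so (2,3) = -4.
Column 1 needs 70; the known cells sum to 72, so (4,1) = -2.
Column 3 needs 70; the known cells sum to 40, so (4,3) = 30.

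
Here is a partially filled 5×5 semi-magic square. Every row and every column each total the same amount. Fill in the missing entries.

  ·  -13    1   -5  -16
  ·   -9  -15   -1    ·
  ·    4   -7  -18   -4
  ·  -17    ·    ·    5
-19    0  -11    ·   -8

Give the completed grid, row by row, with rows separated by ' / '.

Column 2 is already complete: -13 + -9 + 4 + -17 + 0 = -35, so that is the magic constant.
Row 1: -13 + 1 + (-5) + (-16) + ? = -35, so (1,1) = -2.
Using row 3: 4 + (-7) + (-18) + (-4) + ? → (3,1) = -35 − (-25) = -10.
From row 5, -35 − (-19 + 0 + (-11) + (-8)) gives (5,4) = 3.
Column 3 needs -35; the known cells sum to -32, so (4,3) = -3.
Column 4: -5 + (-1) + (-18) + 3 + ? = -35, so (4,4) = -14.
Column 5: -16 + (-4) + 5 + (-8) + ? = -35, so (2,5) = -12.
From row 2, -35 − (-9 + (-15) + (-1) + (-12)) gives (2,1) = 2.
The remaining cell in row 4 is (4,1) = -35 − (-29) = -6.

-2 -13 1 -5 -16 / 2 -9 -15 -1 -12 / -10 4 -7 -18 -4 / -6 -17 -3 -14 5 / -19 0 -11 3 -8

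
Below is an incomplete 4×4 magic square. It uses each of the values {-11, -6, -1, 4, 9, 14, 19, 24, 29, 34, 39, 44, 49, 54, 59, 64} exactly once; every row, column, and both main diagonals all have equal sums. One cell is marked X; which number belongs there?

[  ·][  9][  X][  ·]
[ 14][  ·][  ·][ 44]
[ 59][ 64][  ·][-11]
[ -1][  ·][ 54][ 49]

39

The 16 entries sum to 424, so each line sums to 424/4 = 106.
Row 3 needs 106; the known cells sum to 112, so (3,3) = -6.
From row 4, 106 − (-1 + 54 + 49) gives (4,2) = 4.
Column 1 must total 106; the given cells sum to 72, so (1,1) = 34.
Column 2: 9 + 64 + 4 + ? = 106, so (2,2) = 29.
Column 4 needs 106; the known cells sum to 82, so (1,4) = 24.
Anti-diagonal: 24 + 64 + (-1) + ? = 106, so (2,3) = 19.
Using row 1: 34 + 9 + 24 + ? → (1,3) = 106 − 67 = 39.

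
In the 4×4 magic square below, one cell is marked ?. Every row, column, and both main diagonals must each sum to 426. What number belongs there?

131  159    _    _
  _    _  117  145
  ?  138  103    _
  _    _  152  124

Column 3 needs 426; the known cells sum to 372, so (1,3) = 54.
The remaining cell in main diagonal is (2,2) = 426 − 358 = 68.
Using row 1: 131 + 159 + 54 + ? → (1,4) = 426 − 344 = 82.
Row 2 needs 426; the known cells sum to 330, so (2,1) = 96.
Column 2 needs 426; the known cells sum to 365, so (4,2) = 61.
The remaining cell in column 4 is (3,4) = 426 − 351 = 75.
Anti-diagonal must total 426; the given cells sum to 337, so (4,1) = 89.
Row 3 needs 426; the known cells sum to 316, so (3,1) = 110.

110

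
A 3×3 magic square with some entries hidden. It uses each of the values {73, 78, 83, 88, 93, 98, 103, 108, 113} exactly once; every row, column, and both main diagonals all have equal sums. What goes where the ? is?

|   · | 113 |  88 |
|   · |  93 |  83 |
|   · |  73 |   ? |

108

The 9 entries sum to 837, so each line sums to 837/3 = 279.
From row 1, 279 − (113 + 88) gives (1,1) = 78.
Row 2 must total 279; the given cells sum to 176, so (2,1) = 103.
From column 1, 279 − (78 + 103) gives (3,1) = 98.
Column 3 needs 279; the known cells sum to 171, so (3,3) = 108.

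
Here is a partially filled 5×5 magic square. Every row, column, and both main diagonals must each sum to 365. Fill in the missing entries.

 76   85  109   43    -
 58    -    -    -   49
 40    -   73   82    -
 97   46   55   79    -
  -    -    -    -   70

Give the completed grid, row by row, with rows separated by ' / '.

76 85 109 43 52 / 58 67 91 100 49 / 40 64 73 82 106 / 97 46 55 79 88 / 94 103 37 61 70

From row 1, 365 − (76 + 85 + 109 + 43) gives (1,5) = 52.
Row 4 needs 365; the known cells sum to 277, so (4,5) = 88.
Column 1: 76 + 58 + 40 + 97 + ? = 365, so (5,1) = 94.
Column 5 needs 365; the known cells sum to 259, so (3,5) = 106.
From main diagonal, 365 − (76 + 73 + 79 + 70) gives (2,2) = 67.
From anti-diagonal, 365 − (52 + 73 + 46 + 94) gives (2,4) = 100.
Row 2 must total 365; the given cells sum to 274, so (2,3) = 91.
Row 3: 40 + 73 + 82 + 106 + ? = 365, so (3,2) = 64.
From column 2, 365 − (85 + 67 + 64 + 46) gives (5,2) = 103.
Column 3: 109 + 91 + 73 + 55 + ? = 365, so (5,3) = 37.
From column 4, 365 − (43 + 100 + 82 + 79) gives (5,4) = 61.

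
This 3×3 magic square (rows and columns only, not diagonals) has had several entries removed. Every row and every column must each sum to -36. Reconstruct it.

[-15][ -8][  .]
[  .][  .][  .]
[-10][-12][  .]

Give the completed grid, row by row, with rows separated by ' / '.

-15 -8 -13 / -11 -16 -9 / -10 -12 -14

The remaining cell in row 1 is (1,3) = -36 − (-23) = -13.
Row 3 needs -36; the known cells sum to -22, so (3,3) = -14.
The remaining cell in column 1 is (2,1) = -36 − (-25) = -11.
Column 2 must total -36; the given cells sum to -20, so (2,2) = -16.
From column 3, -36 − (-13 + (-14)) gives (2,3) = -9.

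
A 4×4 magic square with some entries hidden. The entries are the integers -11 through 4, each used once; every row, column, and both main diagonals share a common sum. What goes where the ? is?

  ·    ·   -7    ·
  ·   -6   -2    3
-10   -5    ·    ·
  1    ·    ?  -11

The entries are -11 through 4, which sum to -56, so each line sums to -56/4 = -14.
The remaining cell in row 2 is (2,1) = -14 − (-5) = -9.
Using column 1: -9 + (-10) + 1 + ? → (1,1) = -14 − (-18) = 4.
Main diagonal: 4 + (-6) + (-11) + ? = -14, so (3,3) = -1.
Anti-diagonal needs -14; the known cells sum to -6, so (1,4) = -8.
Row 1 needs -14; the known cells sum to -11, so (1,2) = -3.
The remaining cell in row 3 is (3,4) = -14 − (-16) = 2.
Column 2 needs -14; the known cells sum to -14, so (4,2) = 0.
Column 3 must total -14; the given cells sum to -10, so (4,3) = -4.

-4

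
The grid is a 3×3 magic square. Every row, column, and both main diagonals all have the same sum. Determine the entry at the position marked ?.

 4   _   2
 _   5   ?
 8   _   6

7

Anti-diagonal is complete and sums to 15; that is the magic constant.
Row 1: 4 + 2 + ? = 15, so (1,2) = 9.
Row 3: 8 + 6 + ? = 15, so (3,2) = 1.
The remaining cell in column 1 is (2,1) = 15 − 12 = 3.
Column 3 needs 15; the known cells sum to 8, so (2,3) = 7.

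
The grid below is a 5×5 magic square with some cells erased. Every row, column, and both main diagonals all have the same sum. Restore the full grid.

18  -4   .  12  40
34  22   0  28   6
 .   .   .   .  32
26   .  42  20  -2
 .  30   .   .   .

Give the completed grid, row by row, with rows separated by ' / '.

Row 2 is already complete: 34 + 22 + 0 + 28 + 6 = 90, so that is the magic constant.
From row 1, 90 − (18 + (-4) + 12 + 40) gives (1,3) = 24.
From row 4, 90 − (26 + 42 + 20 + (-2)) gives (4,2) = 4.
Column 2 must total 90; the given cells sum to 52, so (3,2) = 38.
Column 5 must total 90; the given cells sum to 76, so (5,5) = 14.
Main diagonal must total 90; the given cells sum to 74, so (3,3) = 16.
Anti-diagonal must total 90; the given cells sum to 88, so (5,1) = 2.
The remaining cell in column 1 is (3,1) = 90 − 80 = 10.
Column 3 must total 90; the given cells sum to 82, so (5,3) = 8.
From row 3, 90 − (10 + 38 + 16 + 32) gives (3,4) = -6.
The remaining cell in row 5 is (5,4) = 90 − 54 = 36.

18 -4 24 12 40 / 34 22 0 28 6 / 10 38 16 -6 32 / 26 4 42 20 -2 / 2 30 8 36 14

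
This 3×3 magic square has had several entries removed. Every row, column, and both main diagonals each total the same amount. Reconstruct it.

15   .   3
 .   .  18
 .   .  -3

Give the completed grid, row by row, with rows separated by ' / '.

15 0 3 / -6 6 18 / 9 12 -3

Column 3 is already complete: 3 + 18 + -3 = 18, so that is the magic constant.
Row 1: 15 + 3 + ? = 18, so (1,2) = 0.
Main diagonal needs 18; the known cells sum to 12, so (2,2) = 6.
Using anti-diagonal: 3 + 6 + ? → (3,1) = 18 − 9 = 9.
The remaining cell in row 2 is (2,1) = 18 − 24 = -6.
Row 3: 9 + (-3) + ? = 18, so (3,2) = 12.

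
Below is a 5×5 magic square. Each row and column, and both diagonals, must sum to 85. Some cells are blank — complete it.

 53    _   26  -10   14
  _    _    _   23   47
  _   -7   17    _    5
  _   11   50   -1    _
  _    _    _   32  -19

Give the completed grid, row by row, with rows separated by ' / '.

53 2 26 -10 14 / -4 35 -16 23 47 / 29 -7 17 41 5 / -13 11 50 -1 38 / 20 44 8 32 -19

Using row 1: 53 + 26 + (-10) + 14 + ? → (1,2) = 85 − 83 = 2.
From column 4, 85 − (-10 + 23 + (-1) + 32) gives (3,4) = 41.
Column 5 must total 85; the given cells sum to 47, so (4,5) = 38.
Main diagonal needs 85; the known cells sum to 50, so (2,2) = 35.
Using anti-diagonal: 14 + 23 + 17 + 11 + ? → (5,1) = 85 − 65 = 20.
Row 3: -7 + 17 + 41 + 5 + ? = 85, so (3,1) = 29.
Row 4 needs 85; the known cells sum to 98, so (4,1) = -13.
From column 1, 85 − (53 + 29 + (-13) + 20) gives (2,1) = -4.
Column 2: 2 + 35 + (-7) + 11 + ? = 85, so (5,2) = 44.
Using row 2: -4 + 35 + 23 + 47 + ? → (2,3) = 85 − 101 = -16.
Using row 5: 20 + 44 + 32 + (-19) + ? → (5,3) = 85 − 77 = 8.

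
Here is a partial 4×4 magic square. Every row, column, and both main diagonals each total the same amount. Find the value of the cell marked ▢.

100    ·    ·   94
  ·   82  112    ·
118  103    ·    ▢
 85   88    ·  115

76

Anti-diagonal is complete and sums to 394; that is the magic constant.
The remaining cell in row 4 is (4,3) = 394 − 288 = 106.
Using column 1: 100 + 118 + 85 + ? → (2,1) = 394 − 303 = 91.
Column 2 must total 394; the given cells sum to 273, so (1,2) = 121.
Main diagonal: 100 + 82 + 115 + ? = 394, so (3,3) = 97.
Using row 1: 100 + 121 + 94 + ? → (1,3) = 394 − 315 = 79.
Row 2 needs 394; the known cells sum to 285, so (2,4) = 109.
Row 3: 118 + 103 + 97 + ? = 394, so (3,4) = 76.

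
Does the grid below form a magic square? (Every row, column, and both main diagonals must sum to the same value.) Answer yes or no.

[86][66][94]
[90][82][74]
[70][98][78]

Row 1: 86 + 66 + 94 = 246.
Row 2: 90 + 82 + 74 = 246.
Row 3: 70 + 98 + 78 = 246.
Column 1: 86 + 90 + 70 = 246.
Column 2: 66 + 82 + 98 = 246.
Column 3: 94 + 74 + 78 = 246.
Main diagonal: 86 + 82 + 78 = 246.
Anti-diagonal: 94 + 82 + 70 = 246.
All lines sum to 246.

Yes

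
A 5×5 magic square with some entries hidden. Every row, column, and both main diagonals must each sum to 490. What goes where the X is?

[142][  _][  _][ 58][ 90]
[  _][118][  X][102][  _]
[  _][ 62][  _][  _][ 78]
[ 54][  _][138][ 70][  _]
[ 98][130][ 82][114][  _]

From row 5, 490 − (98 + 130 + 82 + 114) gives (5,5) = 66.
Column 4: 58 + 102 + 70 + 114 + ? = 490, so (3,4) = 146.
The remaining cell in main diagonal is (3,3) = 490 − 396 = 94.
The remaining cell in anti-diagonal is (4,2) = 490 − 384 = 106.
The remaining cell in row 3 is (3,1) = 490 − 380 = 110.
The remaining cell in row 4 is (4,5) = 490 − 368 = 122.
The remaining cell in column 1 is (2,1) = 490 − 404 = 86.
The remaining cell in column 2 is (1,2) = 490 − 416 = 74.
Column 5 needs 490; the known cells sum to 356, so (2,5) = 134.
Row 1 must total 490; the given cells sum to 364, so (1,3) = 126.
Row 2 must total 490; the given cells sum to 440, so (2,3) = 50.

50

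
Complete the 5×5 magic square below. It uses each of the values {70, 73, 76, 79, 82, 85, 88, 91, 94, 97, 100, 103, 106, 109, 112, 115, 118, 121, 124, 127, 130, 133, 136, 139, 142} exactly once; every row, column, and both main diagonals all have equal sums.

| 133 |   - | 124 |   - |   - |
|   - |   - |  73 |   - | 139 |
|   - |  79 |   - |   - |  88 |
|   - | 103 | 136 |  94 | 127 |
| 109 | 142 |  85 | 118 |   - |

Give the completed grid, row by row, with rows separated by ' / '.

133 91 124 82 100 / 97 115 73 106 139 / 121 79 112 130 88 / 70 103 136 94 127 / 109 142 85 118 76

The 25 entries sum to 2650, so each line sums to 2650/5 = 530.
Row 4 must total 530; the given cells sum to 460, so (4,1) = 70.
Using row 5: 109 + 142 + 85 + 118 + ? → (5,5) = 530 − 454 = 76.
Column 3 needs 530; the known cells sum to 418, so (3,3) = 112.
Column 5 needs 530; the known cells sum to 430, so (1,5) = 100.
Using main diagonal: 133 + 112 + 94 + 76 + ? → (2,2) = 530 − 415 = 115.
The remaining cell in anti-diagonal is (2,4) = 530 − 424 = 106.
The remaining cell in row 2 is (2,1) = 530 − 433 = 97.
Column 1 must total 530; the given cells sum to 409, so (3,1) = 121.
Column 2 needs 530; the known cells sum to 439, so (1,2) = 91.
Row 1 needs 530; the known cells sum to 448, so (1,4) = 82.
Row 3: 121 + 79 + 112 + 88 + ? = 530, so (3,4) = 130.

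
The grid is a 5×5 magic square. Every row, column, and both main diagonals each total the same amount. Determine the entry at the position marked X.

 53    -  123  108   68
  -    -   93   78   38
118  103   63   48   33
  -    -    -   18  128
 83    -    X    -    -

Row 3 is complete and sums to 365; that is the magic constant.
From row 1, 365 − (53 + 123 + 108 + 68) gives (1,2) = 13.
Column 4: 108 + 78 + 48 + 18 + ? = 365, so (5,4) = 113.
Column 5 must total 365; the given cells sum to 267, so (5,5) = 98.
The remaining cell in main diagonal is (2,2) = 365 − 232 = 133.
From anti-diagonal, 365 − (68 + 78 + 63 + 83) gives (4,2) = 73.
The remaining cell in row 2 is (2,1) = 365 − 342 = 23.
Column 1 must total 365; the given cells sum to 277, so (4,1) = 88.
Using column 2: 13 + 133 + 103 + 73 + ? → (5,2) = 365 − 322 = 43.
The remaining cell in row 4 is (4,3) = 365 − 307 = 58.
Using row 5: 83 + 43 + 113 + 98 + ? → (5,3) = 365 − 337 = 28.

28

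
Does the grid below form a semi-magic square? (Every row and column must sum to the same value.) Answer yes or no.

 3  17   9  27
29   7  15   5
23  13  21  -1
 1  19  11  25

Row 1: 3 + 17 + 9 + 27 = 56.
Row 2: 29 + 7 + 15 + 5 = 56.
Row 3: 23 + 13 + 21 + (-1) = 56.
Row 4: 1 + 19 + 11 + 25 = 56.
Column 1: 3 + 29 + 23 + 1 = 56.
Column 2: 17 + 7 + 13 + 19 = 56.
Column 3: 9 + 15 + 21 + 11 = 56.
Column 4: 27 + 5 + (-1) + 25 = 56.
All lines sum to 56.

Yes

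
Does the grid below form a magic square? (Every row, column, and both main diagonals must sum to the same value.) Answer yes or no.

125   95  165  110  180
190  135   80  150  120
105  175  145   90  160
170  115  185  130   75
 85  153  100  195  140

Row 1: 125 + 95 + 165 + 110 + 180 = 675.
Row 2: 190 + 135 + 80 + 150 + 120 = 675.
Row 3: 105 + 175 + 145 + 90 + 160 = 675.
Row 4: 170 + 115 + 185 + 130 + 75 = 675.
Row 5: 85 + 153 + 100 + 195 + 140 = 673.
Column 1: 125 + 190 + 105 + 170 + 85 = 675.
Column 2: 95 + 135 + 175 + 115 + 153 = 673.
Column 3: 165 + 80 + 145 + 185 + 100 = 675.
Column 4: 110 + 150 + 90 + 130 + 195 = 675.
Column 5: 180 + 120 + 160 + 75 + 140 = 675.
Main diagonal: 125 + 135 + 145 + 130 + 140 = 675.
Anti-diagonal: 180 + 150 + 145 + 115 + 85 = 675.

No — column 4 sums to 675 but row 5 sums to 673.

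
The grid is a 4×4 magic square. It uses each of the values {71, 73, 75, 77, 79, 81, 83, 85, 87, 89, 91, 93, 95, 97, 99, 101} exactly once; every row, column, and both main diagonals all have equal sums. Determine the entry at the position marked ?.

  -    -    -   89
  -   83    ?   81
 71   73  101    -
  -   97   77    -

87

The 16 entries sum to 1376, so each line sums to 1376/4 = 344.
From row 3, 344 − (71 + 73 + 101) gives (3,4) = 99.
Column 2 must total 344; the given cells sum to 253, so (1,2) = 91.
Column 4 must total 344; the given cells sum to 269, so (4,4) = 75.
Main diagonal must total 344; the given cells sum to 259, so (1,1) = 85.
Row 1: 85 + 91 + 89 + ? = 344, so (1,3) = 79.
Row 4: 97 + 77 + 75 + ? = 344, so (4,1) = 95.
Column 1 needs 344; the known cells sum to 251, so (2,1) = 93.
Column 3: 79 + 101 + 77 + ? = 344, so (2,3) = 87.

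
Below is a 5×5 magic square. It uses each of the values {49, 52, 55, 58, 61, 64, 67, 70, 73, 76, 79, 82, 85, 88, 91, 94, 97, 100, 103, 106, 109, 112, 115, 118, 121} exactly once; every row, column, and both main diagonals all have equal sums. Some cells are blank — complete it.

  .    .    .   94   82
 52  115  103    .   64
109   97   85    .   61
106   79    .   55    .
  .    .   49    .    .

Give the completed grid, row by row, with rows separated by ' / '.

70 58 121 94 82 / 52 115 103 91 64 / 109 97 85 73 61 / 106 79 67 55 118 / 88 76 49 112 100

The 25 entries sum to 2125, so each line sums to 2125/5 = 425.
Using row 2: 52 + 115 + 103 + 64 + ? → (2,4) = 425 − 334 = 91.
From row 3, 425 − (109 + 97 + 85 + 61) gives (3,4) = 73.
Column 4 needs 425; the known cells sum to 313, so (5,4) = 112.
Anti-diagonal must total 425; the given cells sum to 337, so (5,1) = 88.
Column 1 needs 425; the known cells sum to 355, so (1,1) = 70.
Main diagonal: 70 + 115 + 85 + 55 + ? = 425, so (5,5) = 100.
Row 5 must total 425; the given cells sum to 349, so (5,2) = 76.
Column 2: 115 + 97 + 79 + 76 + ? = 425, so (1,2) = 58.
The remaining cell in column 5 is (4,5) = 425 − 307 = 118.
Row 1 must total 425; the given cells sum to 304, so (1,3) = 121.
The remaining cell in row 4 is (4,3) = 425 − 358 = 67.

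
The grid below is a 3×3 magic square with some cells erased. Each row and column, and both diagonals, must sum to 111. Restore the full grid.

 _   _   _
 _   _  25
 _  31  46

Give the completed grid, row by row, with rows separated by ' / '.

28 43 40 / 49 37 25 / 34 31 46

From row 3, 111 − (31 + 46) gives (3,1) = 34.
From column 3, 111 − (25 + 46) gives (1,3) = 40.
Anti-diagonal must total 111; the given cells sum to 74, so (2,2) = 37.
Row 2 needs 111; the known cells sum to 62, so (2,1) = 49.
Column 1 must total 111; the given cells sum to 83, so (1,1) = 28.
Using column 2: 37 + 31 + ? → (1,2) = 111 − 68 = 43.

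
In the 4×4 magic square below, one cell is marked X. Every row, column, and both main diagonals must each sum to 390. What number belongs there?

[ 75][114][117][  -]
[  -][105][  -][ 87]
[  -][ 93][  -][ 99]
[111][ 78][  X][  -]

81

Row 1 needs 390; the known cells sum to 306, so (1,4) = 84.
Column 4 must total 390; the given cells sum to 270, so (4,4) = 120.
The remaining cell in main diagonal is (3,3) = 390 − 300 = 90.
The remaining cell in anti-diagonal is (2,3) = 390 − 288 = 102.
Row 2: 105 + 102 + 87 + ? = 390, so (2,1) = 96.
Row 3 must total 390; the given cells sum to 282, so (3,1) = 108.
From row 4, 390 − (111 + 78 + 120) gives (4,3) = 81.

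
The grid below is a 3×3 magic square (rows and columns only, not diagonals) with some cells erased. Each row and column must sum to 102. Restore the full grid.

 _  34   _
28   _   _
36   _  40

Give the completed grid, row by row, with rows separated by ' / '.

Row 3 must total 102; the given cells sum to 76, so (3,2) = 26.
From column 1, 102 − (28 + 36) gives (1,1) = 38.
Column 2 must total 102; the given cells sum to 60, so (2,2) = 42.
Using row 1: 38 + 34 + ? → (1,3) = 102 − 72 = 30.
The remaining cell in row 2 is (2,3) = 102 − 70 = 32.

38 34 30 / 28 42 32 / 36 26 40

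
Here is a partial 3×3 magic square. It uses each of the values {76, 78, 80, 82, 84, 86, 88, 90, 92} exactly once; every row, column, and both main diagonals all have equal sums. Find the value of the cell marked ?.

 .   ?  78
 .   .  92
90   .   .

The 9 entries sum to 756, so each line sums to 756/3 = 252.
Column 3 needs 252; the known cells sum to 170, so (3,3) = 82.
Using anti-diagonal: 78 + 90 + ? → (2,2) = 252 − 168 = 84.
Row 2 must total 252; the given cells sum to 176, so (2,1) = 76.
Using row 3: 90 + 82 + ? → (3,2) = 252 − 172 = 80.
Column 1: 76 + 90 + ? = 252, so (1,1) = 86.
From column 2, 252 − (84 + 80) gives (1,2) = 88.

88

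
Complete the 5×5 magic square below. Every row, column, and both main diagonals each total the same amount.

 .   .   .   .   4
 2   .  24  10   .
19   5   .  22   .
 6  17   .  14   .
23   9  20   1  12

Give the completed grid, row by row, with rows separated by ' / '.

Row 5 is already complete: 23 + 9 + 20 + 1 + 12 = 65, so that is the magic constant.
Column 1: 2 + 19 + 6 + 23 + ? = 65, so (1,1) = 15.
Column 4: 10 + 22 + 14 + 1 + ? = 65, so (1,4) = 18.
Anti-diagonal needs 65; the known cells sum to 54, so (3,3) = 11.
From row 3, 65 − (19 + 5 + 11 + 22) gives (3,5) = 8.
The remaining cell in main diagonal is (2,2) = 65 − 52 = 13.
Using row 2: 2 + 13 + 24 + 10 + ? → (2,5) = 65 − 49 = 16.
Column 2: 13 + 5 + 17 + 9 + ? = 65, so (1,2) = 21.
The remaining cell in column 5 is (4,5) = 65 − 40 = 25.
Row 1 needs 65; the known cells sum to 58, so (1,3) = 7.
The remaining cell in row 4 is (4,3) = 65 − 62 = 3.

15 21 7 18 4 / 2 13 24 10 16 / 19 5 11 22 8 / 6 17 3 14 25 / 23 9 20 1 12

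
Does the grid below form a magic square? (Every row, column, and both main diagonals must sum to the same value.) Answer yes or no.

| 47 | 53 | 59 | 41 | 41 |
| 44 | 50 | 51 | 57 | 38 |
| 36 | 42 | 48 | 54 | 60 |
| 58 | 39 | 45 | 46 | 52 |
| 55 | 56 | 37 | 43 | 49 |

No — column 1 sums to 240 but row 1 sums to 241.

Row 1: 47 + 53 + 59 + 41 + 41 = 241.
Row 2: 44 + 50 + 51 + 57 + 38 = 240.
Row 3: 36 + 42 + 48 + 54 + 60 = 240.
Row 4: 58 + 39 + 45 + 46 + 52 = 240.
Row 5: 55 + 56 + 37 + 43 + 49 = 240.
Column 1: 47 + 44 + 36 + 58 + 55 = 240.
Column 2: 53 + 50 + 42 + 39 + 56 = 240.
Column 3: 59 + 51 + 48 + 45 + 37 = 240.
Column 4: 41 + 57 + 54 + 46 + 43 = 241.
Column 5: 41 + 38 + 60 + 52 + 49 = 240.
Main diagonal: 47 + 50 + 48 + 46 + 49 = 240.
Anti-diagonal: 41 + 57 + 48 + 39 + 55 = 240.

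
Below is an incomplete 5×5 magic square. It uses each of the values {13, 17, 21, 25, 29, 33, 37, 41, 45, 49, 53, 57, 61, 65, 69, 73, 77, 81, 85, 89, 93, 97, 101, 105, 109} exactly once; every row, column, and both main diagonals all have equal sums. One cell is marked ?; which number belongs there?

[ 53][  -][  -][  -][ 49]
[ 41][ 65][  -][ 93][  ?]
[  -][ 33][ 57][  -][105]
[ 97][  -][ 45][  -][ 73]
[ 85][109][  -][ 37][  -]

The 25 entries sum to 1525, so each line sums to 1525/5 = 305.
Column 1: 53 + 41 + 97 + 85 + ? = 305, so (3,1) = 29.
The remaining cell in anti-diagonal is (4,2) = 305 − 284 = 21.
Using row 3: 29 + 33 + 57 + 105 + ? → (3,4) = 305 − 224 = 81.
Row 4 must total 305; the given cells sum to 236, so (4,4) = 69.
Column 2: 65 + 33 + 21 + 109 + ? = 305, so (1,2) = 77.
Using column 4: 93 + 81 + 69 + 37 + ? → (1,4) = 305 − 280 = 25.
From main diagonal, 305 − (53 + 65 + 57 + 69) gives (5,5) = 61.
The remaining cell in row 1 is (1,3) = 305 − 204 = 101.
Using row 5: 85 + 109 + 37 + 61 + ? → (5,3) = 305 − 292 = 13.
Column 3 must total 305; the given cells sum to 216, so (2,3) = 89.
Column 5 must total 305; the given cells sum to 288, so (2,5) = 17.

17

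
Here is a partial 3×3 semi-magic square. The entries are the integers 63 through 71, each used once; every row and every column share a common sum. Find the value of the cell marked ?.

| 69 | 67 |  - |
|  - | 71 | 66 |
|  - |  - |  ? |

70

The entries are 63 through 71, which sum to 603, so each line sums to 603/3 = 201.
From row 1, 201 − (69 + 67) gives (1,3) = 65.
Row 2 must total 201; the given cells sum to 137, so (2,1) = 64.
From column 1, 201 − (69 + 64) gives (3,1) = 68.
Column 2 needs 201; the known cells sum to 138, so (3,2) = 63.
Column 3: 65 + 66 + ? = 201, so (3,3) = 70.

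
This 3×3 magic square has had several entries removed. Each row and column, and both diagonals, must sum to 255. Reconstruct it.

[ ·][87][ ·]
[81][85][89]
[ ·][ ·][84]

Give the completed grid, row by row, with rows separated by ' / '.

Column 2 needs 255; the known cells sum to 172, so (3,2) = 83.
Using column 3: 89 + 84 + ? → (1,3) = 255 − 173 = 82.
Main diagonal needs 255; the known cells sum to 169, so (1,1) = 86.
Anti-diagonal needs 255; the known cells sum to 167, so (3,1) = 88.

86 87 82 / 81 85 89 / 88 83 84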